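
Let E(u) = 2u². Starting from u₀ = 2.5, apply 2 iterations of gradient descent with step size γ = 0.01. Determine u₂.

2.304

E′(u) = 4u
u₁ = 2.5 − 0.01·10 = 2.4
u₂ = 2.4 − 0.01·9.6 = 2.304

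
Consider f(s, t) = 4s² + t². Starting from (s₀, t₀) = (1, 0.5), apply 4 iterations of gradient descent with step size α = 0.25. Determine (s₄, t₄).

(1, 0.03125)

∇f = (8s, 2t)
Step 1: at (1, 0.5), ∇f = (8, 1) → (1, 0.5) − 0.25·(8, 1) = (-1, 0.25)
Step 2: at (-1, 0.25), ∇f = (-8, 0.5) → (-1, 0.25) − 0.25·(-8, 0.5) = (1, 0.125)
Step 3: at (1, 0.125), ∇f = (8, 0.25) → (1, 0.125) − 0.25·(8, 0.25) = (-1, 0.0625)
Step 4: at (-1, 0.0625), ∇f = (-8, 0.125) → (-1, 0.0625) − 0.25·(-8, 0.125) = (1, 0.03125)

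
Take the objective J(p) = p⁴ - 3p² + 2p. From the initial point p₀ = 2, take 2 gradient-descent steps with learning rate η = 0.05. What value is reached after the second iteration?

J′(p) = 4p³ - 6p + 2
p₁ = 2 − 0.05·22 = 0.9
p₂ = 0.9 − 0.05·(-0.484) = 0.9242

0.9242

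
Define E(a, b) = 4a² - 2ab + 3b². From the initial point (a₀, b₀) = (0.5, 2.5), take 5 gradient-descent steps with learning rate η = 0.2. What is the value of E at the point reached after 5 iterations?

∇E = (8a - 2b, -2a + 6b)
(a₁, b₁) = (0.5, 2.5) − 0.2·(-1, 14) = (0.7, -0.3)
(a₂, b₂) = (0.7, -0.3) − 0.2·(6.2, -3.2) = (-0.54, 0.34)
(a₃, b₃) = (-0.54, 0.34) − 0.2·(-5, 3.12) = (0.46, -0.284)
(a₄, b₄) = (0.46, -0.284) − 0.2·(4.248, -2.624) = (-0.3896, 0.2408)
(a₅, b₅) = (-0.3896, 0.2408) − 0.2·(-3.5984, 2.224) = (0.33008, -0.204)
E(0.33008, -0.204) = 0.6953318656

0.6953318656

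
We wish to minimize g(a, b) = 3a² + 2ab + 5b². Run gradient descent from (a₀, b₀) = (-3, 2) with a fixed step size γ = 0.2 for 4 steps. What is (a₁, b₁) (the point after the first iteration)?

∇g = (6a + 2b, 2a + 10b)
(a₁, b₁) = (-3, 2) − 0.2·(-14, 14) = (-0.2, -0.8)

(-0.2, -0.8)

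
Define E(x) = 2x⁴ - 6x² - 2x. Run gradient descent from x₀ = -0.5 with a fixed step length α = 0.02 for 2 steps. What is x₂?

-0.62630144

E′(x) = 8x³ - 12x - 2
Step 1: E′(-0.5) = 3; x₁ = -0.5 − 0.02·3 = -0.56
Step 2: E′(-0.56) = 3.315072; x₂ = -0.56 − 0.02·3.315072 = -0.62630144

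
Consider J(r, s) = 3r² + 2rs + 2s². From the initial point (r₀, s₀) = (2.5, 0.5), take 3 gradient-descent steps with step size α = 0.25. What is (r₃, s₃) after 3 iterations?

∇J = (6r + 2s, 2r + 4s)
(r₁, s₁) = (2.5, 0.5) − 0.25·(16, 7) = (-1.5, -1.25)
(r₂, s₂) = (-1.5, -1.25) − 0.25·(-11.5, -8) = (1.375, 0.75)
(r₃, s₃) = (1.375, 0.75) − 0.25·(9.75, 5.75) = (-1.0625, -0.6875)

(-1.0625, -0.6875)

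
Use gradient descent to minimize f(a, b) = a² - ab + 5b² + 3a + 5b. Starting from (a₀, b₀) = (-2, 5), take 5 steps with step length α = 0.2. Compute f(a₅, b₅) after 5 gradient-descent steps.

202.395163136

∇f = (2a - b + 3, -a + 10b + 5)
Step 1: at (-2, 5), ∇f = (-6, 57) → (-2, 5) − 0.2·(-6, 57) = (-0.8, -6.4)
Step 2: at (-0.8, -6.4), ∇f = (7.8, -58.2) → (-0.8, -6.4) − 0.2·(7.8, -58.2) = (-2.36, 5.24)
Step 3: at (-2.36, 5.24), ∇f = (-6.96, 59.76) → (-2.36, 5.24) − 0.2·(-6.96, 59.76) = (-0.968, -6.712)
Step 4: at (-0.968, -6.712), ∇f = (7.776, -61.152) → (-0.968, -6.712) − 0.2·(7.776, -61.152) = (-2.5232, 5.5184)
Step 5: at (-2.5232, 5.5184), ∇f = (-7.5648, 62.7072) → (-2.5232, 5.5184) − 0.2·(-7.5648, 62.7072) = (-1.01024, -7.02304)
f(-1.01024, -7.02304) = 202.395163136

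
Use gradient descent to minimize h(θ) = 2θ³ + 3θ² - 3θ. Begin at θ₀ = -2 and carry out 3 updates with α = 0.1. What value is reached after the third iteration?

-22.9909016

h′(θ) = 6θ² + 6θ - 3
Step 1: h′(-2) = 9; θ₁ = -2 − 0.1·9 = -2.9
Step 2: h′(-2.9) = 30.06; θ₂ = -2.9 − 0.1·30.06 = -5.906
Step 3: h′(-5.906) = 170.849016; θ₃ = -5.906 − 0.1·170.849016 = -22.9909016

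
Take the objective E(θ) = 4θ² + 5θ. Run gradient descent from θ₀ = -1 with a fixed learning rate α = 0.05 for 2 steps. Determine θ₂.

E′(θ) = 8θ + 5
Step 1: E′(-1) = -3; θ₁ = -1 − 0.05·(-3) = -0.85
Step 2: E′(-0.85) = -1.8; θ₂ = -0.85 − 0.05·(-1.8) = -0.76

-0.76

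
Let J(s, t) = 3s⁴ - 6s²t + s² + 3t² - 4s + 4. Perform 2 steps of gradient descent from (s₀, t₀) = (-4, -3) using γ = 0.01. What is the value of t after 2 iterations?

∇J = (12s³ - 12st + 2s - 4, -6s² + 6t)
(s₁, t₁) = (-4, -3) − 0.01·(-924, -114) = (5.24, -1.86)
(s₂, t₂) = (5.24, -1.86) − 0.01·(1849.970688, -175.9056) = (-13.25970688, -0.100944)
t = -0.100944

-0.100944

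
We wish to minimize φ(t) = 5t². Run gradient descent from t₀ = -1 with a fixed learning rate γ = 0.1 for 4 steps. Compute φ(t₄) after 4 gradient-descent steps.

φ′(t) = 10t
t₁ = -1 − 0.1·(-10) = 0
t₂ = 0 − 0.1·0 = 0
t₃ = 0 − 0.1·0 = 0
t₄ = 0 − 0.1·0 = 0
φ(0) = 0

0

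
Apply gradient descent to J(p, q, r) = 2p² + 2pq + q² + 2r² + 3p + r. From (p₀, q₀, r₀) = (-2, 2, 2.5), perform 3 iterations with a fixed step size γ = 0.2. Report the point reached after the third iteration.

∇J = (4p + 2q + 3, 2p + 2q, 4r + 1)
Step 1: at (-2, 2, 2.5), ∇J = (-1, 0, 11) → (-2, 2, 2.5) − 0.2·(-1, 0, 11) = (-1.8, 2, 0.3)
Step 2: at (-1.8, 2, 0.3), ∇J = (-0.2, 0.4, 2.2) → (-1.8, 2, 0.3) − 0.2·(-0.2, 0.4, 2.2) = (-1.76, 1.92, -0.14)
Step 3: at (-1.76, 1.92, -0.14), ∇J = (-0.2, 0.32, 0.44) → (-1.76, 1.92, -0.14) − 0.2·(-0.2, 0.32, 0.44) = (-1.72, 1.856, -0.228)

(-1.72, 1.856, -0.228)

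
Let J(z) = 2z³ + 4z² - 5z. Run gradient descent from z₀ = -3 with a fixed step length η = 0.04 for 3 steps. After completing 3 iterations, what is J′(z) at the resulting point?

J′(z) = 6z² + 8z - 5
z₁ = -3 − 0.04·25 = -4
z₂ = -4 − 0.04·59 = -6.36
z₃ = -6.36 − 0.04·186.8176 = -13.832704
J′(z) at (-13.832704) = 1032.400567709696

1032.400567709696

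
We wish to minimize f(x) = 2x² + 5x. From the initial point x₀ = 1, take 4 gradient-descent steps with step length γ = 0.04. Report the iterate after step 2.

0.3376

f′(x) = 4x + 5
Step 1: f′(1) = 9; x₁ = 1 − 0.04·9 = 0.64
Step 2: f′(0.64) = 7.56; x₂ = 0.64 − 0.04·7.56 = 0.3376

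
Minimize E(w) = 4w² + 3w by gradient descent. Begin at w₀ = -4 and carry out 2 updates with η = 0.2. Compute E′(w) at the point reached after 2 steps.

E′(w) = 8w + 3
Step 1: E′(-4) = -29; w₁ = -4 − 0.2·(-29) = 1.8
Step 2: E′(1.8) = 17.4; w₂ = 1.8 − 0.2·17.4 = -1.68
E′(w) at (-1.68) = -10.44

-10.44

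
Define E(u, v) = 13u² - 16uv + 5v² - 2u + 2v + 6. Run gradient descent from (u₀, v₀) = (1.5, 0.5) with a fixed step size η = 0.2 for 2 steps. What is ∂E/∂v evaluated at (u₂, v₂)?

∇E = (26u - 16v - 2, -16u + 10v + 2)
(u₁, v₁) = (1.5, 0.5) − 0.2·(29, -17) = (-4.3, 3.9)
(u₂, v₂) = (-4.3, 3.9) − 0.2·(-176.2, 109.8) = (30.94, -18.06)
∂E/∂v at (30.94, -18.06) = -673.64

-673.64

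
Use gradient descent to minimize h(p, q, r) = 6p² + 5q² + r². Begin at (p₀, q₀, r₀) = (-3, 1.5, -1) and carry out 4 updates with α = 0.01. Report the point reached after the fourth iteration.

∇h = (12p, 10q, 2r)
(p₁, q₁, r₁) = (-3, 1.5, -1) − 0.01·(-36, 15, -2) = (-2.64, 1.35, -0.98)
(p₂, q₂, r₂) = (-2.64, 1.35, -0.98) − 0.01·(-31.68, 13.5, -1.96) = (-2.3232, 1.215, -0.9604)
(p₃, q₃, r₃) = (-2.3232, 1.215, -0.9604) − 0.01·(-27.8784, 12.15, -1.9208) = (-2.044416, 1.0935, -0.941192)
(p₄, q₄, r₄) = (-2.044416, 1.0935, -0.941192) − 0.01·(-24.532992, 10.935, -1.882384) = (-1.79908608, 0.98415, -0.92236816)

(-1.79908608, 0.98415, -0.92236816)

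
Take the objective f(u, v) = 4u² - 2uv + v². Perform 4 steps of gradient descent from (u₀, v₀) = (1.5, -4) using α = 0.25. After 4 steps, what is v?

-1.90625

∇f = (8u - 2v, -2u + 2v)
(u₁, v₁) = (1.5, -4) − 0.25·(20, -11) = (-3.5, -1.25)
(u₂, v₂) = (-3.5, -1.25) − 0.25·(-25.5, 4.5) = (2.875, -2.375)
(u₃, v₃) = (2.875, -2.375) − 0.25·(27.75, -10.5) = (-4.0625, 0.25)
(u₄, v₄) = (-4.0625, 0.25) − 0.25·(-33, 8.625) = (4.1875, -1.90625)
v = -1.90625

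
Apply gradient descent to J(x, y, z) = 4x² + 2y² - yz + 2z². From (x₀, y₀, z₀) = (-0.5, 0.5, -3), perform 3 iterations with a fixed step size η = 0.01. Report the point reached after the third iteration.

(-0.389344, 0.359565, -2.6412475)

∇J = (8x, 4y - z, -y + 4z)
Step 1: at (-0.5, 0.5, -3), ∇J = (-4, 5, -12.5) → (-0.5, 0.5, -3) − 0.01·(-4, 5, -12.5) = (-0.46, 0.45, -2.875)
Step 2: at (-0.46, 0.45, -2.875), ∇J = (-3.68, 4.675, -11.95) → (-0.46, 0.45, -2.875) − 0.01·(-3.68, 4.675, -11.95) = (-0.4232, 0.40325, -2.7555)
Step 3: at (-0.4232, 0.40325, -2.7555), ∇J = (-3.3856, 4.3685, -11.42525) → (-0.4232, 0.40325, -2.7555) − 0.01·(-3.3856, 4.3685, -11.42525) = (-0.389344, 0.359565, -2.6412475)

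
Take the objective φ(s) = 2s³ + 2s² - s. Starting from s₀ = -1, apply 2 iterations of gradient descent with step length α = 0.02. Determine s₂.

-1.043248

φ′(s) = 6s² + 4s - 1
s₁ = -1 − 0.02·1 = -1.02
s₂ = -1.02 − 0.02·1.1624 = -1.043248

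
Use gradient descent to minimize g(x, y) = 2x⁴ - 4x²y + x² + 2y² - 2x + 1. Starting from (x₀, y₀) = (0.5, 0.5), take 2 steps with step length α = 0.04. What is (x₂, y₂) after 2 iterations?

∇g = (8x³ - 8xy + 2x - 2, -4x² + 4y)
Step 1: at (0.5, 0.5), ∇g = (-2, 1) → (0.5, 0.5) − 0.04·(-2, 1) = (0.58, 0.46)
Step 2: at (0.58, 0.46), ∇g = (-1.413504, 0.4944) → (0.58, 0.46) − 0.04·(-1.413504, 0.4944) = (0.63654016, 0.440224)

(0.63654016, 0.440224)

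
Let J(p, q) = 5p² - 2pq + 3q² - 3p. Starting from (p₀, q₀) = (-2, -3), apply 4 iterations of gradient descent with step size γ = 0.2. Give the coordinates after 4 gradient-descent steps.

(-1.3088, 0.7824)

∇J = (10p - 2q - 3, -2p + 6q)
Step 1: at (-2, -3), ∇J = (-17, -14) → (-2, -3) − 0.2·(-17, -14) = (1.4, -0.2)
Step 2: at (1.4, -0.2), ∇J = (11.4, -4) → (1.4, -0.2) − 0.2·(11.4, -4) = (-0.88, 0.6)
Step 3: at (-0.88, 0.6), ∇J = (-13, 5.36) → (-0.88, 0.6) − 0.2·(-13, 5.36) = (1.72, -0.472)
Step 4: at (1.72, -0.472), ∇J = (15.144, -6.272) → (1.72, -0.472) − 0.2·(15.144, -6.272) = (-1.3088, 0.7824)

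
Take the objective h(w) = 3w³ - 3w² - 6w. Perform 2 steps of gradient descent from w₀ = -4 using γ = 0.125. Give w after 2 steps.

h′(w) = 9w² - 6w - 6
Step 1: h′(-4) = 162; w₁ = -4 − 0.125·162 = -24.25
Step 2: h′(-24.25) = 5432.0625; w₂ = -24.25 − 0.125·5432.0625 = -703.2578125

-703.2578125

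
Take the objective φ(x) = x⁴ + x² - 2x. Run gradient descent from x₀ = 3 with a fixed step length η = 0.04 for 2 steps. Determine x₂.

-0.76291328

φ′(x) = 4x³ + 2x - 2
x₁ = 3 − 0.04·112 = -1.48
x₂ = -1.48 − 0.04·(-17.927168) = -0.76291328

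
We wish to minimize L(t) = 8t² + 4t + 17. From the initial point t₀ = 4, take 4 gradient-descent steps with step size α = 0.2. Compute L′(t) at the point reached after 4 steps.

1592.9408

L′(t) = 16t + 4
t₁ = 4 − 0.2·68 = -9.6
t₂ = -9.6 − 0.2·(-149.6) = 20.32
t₃ = 20.32 − 0.2·329.12 = -45.504
t₄ = -45.504 − 0.2·(-724.064) = 99.3088
L′(t) at (99.3088) = 1592.9408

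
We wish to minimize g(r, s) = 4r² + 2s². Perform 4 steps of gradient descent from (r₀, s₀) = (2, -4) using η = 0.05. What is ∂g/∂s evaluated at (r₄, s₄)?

-6.5536

∇g = (8r, 4s)
Step 1: at (2, -4), ∇g = (16, -16) → (2, -4) − 0.05·(16, -16) = (1.2, -3.2)
Step 2: at (1.2, -3.2), ∇g = (9.6, -12.8) → (1.2, -3.2) − 0.05·(9.6, -12.8) = (0.72, -2.56)
Step 3: at (0.72, -2.56), ∇g = (5.76, -10.24) → (0.72, -2.56) − 0.05·(5.76, -10.24) = (0.432, -2.048)
Step 4: at (0.432, -2.048), ∇g = (3.456, -8.192) → (0.432, -2.048) − 0.05·(3.456, -8.192) = (0.2592, -1.6384)
∂g/∂s at (0.2592, -1.6384) = -6.5536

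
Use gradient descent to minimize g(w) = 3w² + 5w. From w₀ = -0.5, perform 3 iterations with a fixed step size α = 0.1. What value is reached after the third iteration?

g′(w) = 6w + 5
Step 1: g′(-0.5) = 2; w₁ = -0.5 − 0.1·2 = -0.7
Step 2: g′(-0.7) = 0.8; w₂ = -0.7 − 0.1·0.8 = -0.78
Step 3: g′(-0.78) = 0.32; w₃ = -0.78 − 0.1·0.32 = -0.812

-0.812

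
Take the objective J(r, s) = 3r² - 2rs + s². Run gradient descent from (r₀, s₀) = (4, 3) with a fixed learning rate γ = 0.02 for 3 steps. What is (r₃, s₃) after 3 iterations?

(3.048384, 3.074432)

∇J = (6r - 2s, -2r + 2s)
Step 1: at (4, 3), ∇J = (18, -2) → (4, 3) − 0.02·(18, -2) = (3.64, 3.04)
Step 2: at (3.64, 3.04), ∇J = (15.76, -1.2) → (3.64, 3.04) − 0.02·(15.76, -1.2) = (3.3248, 3.064)
Step 3: at (3.3248, 3.064), ∇J = (13.8208, -0.5216) → (3.3248, 3.064) − 0.02·(13.8208, -0.5216) = (3.048384, 3.074432)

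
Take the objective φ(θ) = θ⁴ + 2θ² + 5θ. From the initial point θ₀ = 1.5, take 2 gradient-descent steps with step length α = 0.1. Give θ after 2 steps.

-0.72705

φ′(θ) = 4θ³ + 4θ + 5
Step 1: φ′(1.5) = 24.5; θ₁ = 1.5 − 0.1·24.5 = -0.95
Step 2: φ′(-0.95) = -2.2295; θ₂ = -0.95 − 0.1·(-2.2295) = -0.72705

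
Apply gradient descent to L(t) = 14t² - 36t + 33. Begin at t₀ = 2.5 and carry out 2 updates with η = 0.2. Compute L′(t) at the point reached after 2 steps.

719.44

L′(t) = 28t - 36
t₁ = 2.5 − 0.2·34 = -4.3
t₂ = -4.3 − 0.2·(-156.4) = 26.98
L′(t) at (26.98) = 719.44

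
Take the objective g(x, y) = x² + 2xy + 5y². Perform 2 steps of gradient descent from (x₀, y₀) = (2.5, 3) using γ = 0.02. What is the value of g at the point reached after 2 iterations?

27.02184512

∇g = (2x + 2y, 2x + 10y)
(x₁, y₁) = (2.5, 3) − 0.02·(11, 35) = (2.28, 2.3)
(x₂, y₂) = (2.28, 2.3) − 0.02·(9.16, 27.56) = (2.0968, 1.7488)
g(2.0968, 1.7488) = 27.02184512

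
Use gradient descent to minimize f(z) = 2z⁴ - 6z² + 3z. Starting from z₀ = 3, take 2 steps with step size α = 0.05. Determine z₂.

83.05335

f′(z) = 8z³ - 12z + 3
z₁ = 3 − 0.05·183 = -6.15
z₂ = -6.15 − 0.05·(-1784.067) = 83.05335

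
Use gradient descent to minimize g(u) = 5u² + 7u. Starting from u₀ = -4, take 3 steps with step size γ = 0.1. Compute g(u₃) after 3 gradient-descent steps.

g′(u) = 10u + 7
u₁ = -4 − 0.1·(-33) = -0.7
u₂ = -0.7 − 0.1·0 = -0.7
u₃ = -0.7 − 0.1·0 = -0.7
g(-0.7) = -2.45

-2.45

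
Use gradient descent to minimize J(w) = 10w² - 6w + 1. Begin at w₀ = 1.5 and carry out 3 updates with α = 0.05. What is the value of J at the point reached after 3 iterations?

J′(w) = 20w - 6
w₁ = 1.5 − 0.05·24 = 0.3
w₂ = 0.3 − 0.05·0 = 0.3
w₃ = 0.3 − 0.05·0 = 0.3
J(0.3) = 0.1

0.1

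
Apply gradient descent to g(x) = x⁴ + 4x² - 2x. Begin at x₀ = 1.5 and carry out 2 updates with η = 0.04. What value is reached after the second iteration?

g′(x) = 4x³ + 8x - 2
Step 1: g′(1.5) = 23.5; x₁ = 1.5 − 0.04·23.5 = 0.56
Step 2: g′(0.56) = 3.182464; x₂ = 0.56 − 0.04·3.182464 = 0.43270144

0.43270144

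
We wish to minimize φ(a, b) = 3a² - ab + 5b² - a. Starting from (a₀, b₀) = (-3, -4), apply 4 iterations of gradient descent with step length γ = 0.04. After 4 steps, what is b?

∇φ = (6a - b - 1, -a + 10b)
Step 1: at (-3, -4), ∇φ = (-15, -37) → (-3, -4) − 0.04·(-15, -37) = (-2.4, -2.52)
Step 2: at (-2.4, -2.52), ∇φ = (-12.88, -22.8) → (-2.4, -2.52) − 0.04·(-12.88, -22.8) = (-1.8848, -1.608)
Step 3: at (-1.8848, -1.608), ∇φ = (-10.7008, -14.1952) → (-1.8848, -1.608) − 0.04·(-10.7008, -14.1952) = (-1.456768, -1.040192)
Step 4: at (-1.456768, -1.040192), ∇φ = (-8.700416, -8.945152) → (-1.456768, -1.040192) − 0.04·(-8.700416, -8.945152) = (-1.10875136, -0.68238592)
b = -0.68238592

-0.68238592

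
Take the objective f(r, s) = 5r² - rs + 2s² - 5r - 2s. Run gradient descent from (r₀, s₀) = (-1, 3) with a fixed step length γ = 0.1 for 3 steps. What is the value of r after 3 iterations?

0.642

∇f = (10r - s - 5, -r + 4s - 2)
Step 1: at (-1, 3), ∇f = (-18, 11) → (-1, 3) − 0.1·(-18, 11) = (0.8, 1.9)
Step 2: at (0.8, 1.9), ∇f = (1.1, 4.8) → (0.8, 1.9) − 0.1·(1.1, 4.8) = (0.69, 1.42)
Step 3: at (0.69, 1.42), ∇f = (0.48, 2.99) → (0.69, 1.42) − 0.1·(0.48, 2.99) = (0.642, 1.121)
r = 0.642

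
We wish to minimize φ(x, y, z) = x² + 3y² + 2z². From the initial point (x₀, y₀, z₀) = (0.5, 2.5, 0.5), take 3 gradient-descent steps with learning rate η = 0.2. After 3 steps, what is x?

∇φ = (2x, 6y, 4z)
Step 1: at (0.5, 2.5, 0.5), ∇φ = (1, 15, 2) → (0.5, 2.5, 0.5) − 0.2·(1, 15, 2) = (0.3, -0.5, 0.1)
Step 2: at (0.3, -0.5, 0.1), ∇φ = (0.6, -3, 0.4) → (0.3, -0.5, 0.1) − 0.2·(0.6, -3, 0.4) = (0.18, 0.1, 0.02)
Step 3: at (0.18, 0.1, 0.02), ∇φ = (0.36, 0.6, 0.08) → (0.18, 0.1, 0.02) − 0.2·(0.36, 0.6, 0.08) = (0.108, -0.02, 0.004)
x = 0.108

0.108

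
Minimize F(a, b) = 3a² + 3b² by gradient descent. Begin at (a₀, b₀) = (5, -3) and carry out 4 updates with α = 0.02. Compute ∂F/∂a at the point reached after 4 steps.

∇F = (6a, 6b)
Step 1: at (5, -3), ∇F = (30, -18) → (5, -3) − 0.02·(30, -18) = (4.4, -2.64)
Step 2: at (4.4, -2.64), ∇F = (26.4, -15.84) → (4.4, -2.64) − 0.02·(26.4, -15.84) = (3.872, -2.3232)
Step 3: at (3.872, -2.3232), ∇F = (23.232, -13.9392) → (3.872, -2.3232) − 0.02·(23.232, -13.9392) = (3.40736, -2.044416)
Step 4: at (3.40736, -2.044416), ∇F = (20.44416, -12.266496) → (3.40736, -2.044416) − 0.02·(20.44416, -12.266496) = (2.9984768, -1.79908608)
∂F/∂a at (2.9984768, -1.79908608) = 17.9908608

17.9908608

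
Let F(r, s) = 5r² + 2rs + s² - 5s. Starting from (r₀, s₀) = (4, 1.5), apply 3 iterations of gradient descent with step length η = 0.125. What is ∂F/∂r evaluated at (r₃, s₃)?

∇F = (10r + 2s, 2r + 2s - 5)
(r₁, s₁) = (4, 1.5) − 0.125·(43, 6) = (-1.375, 0.75)
(r₂, s₂) = (-1.375, 0.75) − 0.125·(-12.25, -6.25) = (0.15625, 1.53125)
(r₃, s₃) = (0.15625, 1.53125) − 0.125·(4.625, -1.625) = (-0.421875, 1.734375)
∂F/∂r at (-0.421875, 1.734375) = -0.75

-0.75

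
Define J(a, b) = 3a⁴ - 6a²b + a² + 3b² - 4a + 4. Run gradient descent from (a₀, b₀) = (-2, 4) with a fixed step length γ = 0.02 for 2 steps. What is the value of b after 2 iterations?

∇J = (12a³ - 12ab + 2a - 4, -6a² + 6b)
Step 1: at (-2, 4), ∇J = (-8, 0) → (-2, 4) − 0.02·(-8, 0) = (-1.84, 4)
Step 2: at (-1.84, 4), ∇J = (5.885952, 3.6864) → (-1.84, 4) − 0.02·(5.885952, 3.6864) = (-1.95771904, 3.926272)
b = 3.926272

3.926272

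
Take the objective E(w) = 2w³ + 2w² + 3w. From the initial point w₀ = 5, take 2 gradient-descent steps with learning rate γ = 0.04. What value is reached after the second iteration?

-2.617536

E′(w) = 6w² + 4w + 3
w₁ = 5 − 0.04·173 = -1.92
w₂ = -1.92 − 0.04·17.4384 = -2.617536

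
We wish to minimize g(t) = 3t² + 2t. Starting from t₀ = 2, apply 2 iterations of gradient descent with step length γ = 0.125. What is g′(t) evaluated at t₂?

0.875

g′(t) = 6t + 2
Step 1: g′(2) = 14; t₁ = 2 − 0.125·14 = 0.25
Step 2: g′(0.25) = 3.5; t₂ = 0.25 − 0.125·3.5 = -0.1875
g′(t) at (-0.1875) = 0.875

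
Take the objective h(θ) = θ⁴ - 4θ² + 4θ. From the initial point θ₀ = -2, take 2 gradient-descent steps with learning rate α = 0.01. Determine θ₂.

h′(θ) = 4θ³ - 8θ + 4
θ₁ = -2 − 0.01·(-12) = -1.88
θ₂ = -1.88 − 0.01·(-7.538688) = -1.80461312

-1.80461312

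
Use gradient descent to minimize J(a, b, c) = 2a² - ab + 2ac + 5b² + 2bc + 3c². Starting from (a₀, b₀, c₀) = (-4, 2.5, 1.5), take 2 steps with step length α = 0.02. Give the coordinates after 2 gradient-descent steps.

(-3.4128, 1.359, 1.2876)

∇J = (4a - b + 2c, -a + 10b + 2c, 2a + 2b + 6c)
Step 1: at (-4, 2.5, 1.5), ∇J = (-15.5, 32, 6) → (-4, 2.5, 1.5) − 0.02·(-15.5, 32, 6) = (-3.69, 1.86, 1.38)
Step 2: at (-3.69, 1.86, 1.38), ∇J = (-13.86, 25.05, 4.62) → (-3.69, 1.86, 1.38) − 0.02·(-13.86, 25.05, 4.62) = (-3.4128, 1.359, 1.2876)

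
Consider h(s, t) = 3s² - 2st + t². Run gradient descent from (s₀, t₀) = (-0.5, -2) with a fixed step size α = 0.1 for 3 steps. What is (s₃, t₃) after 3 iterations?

∇h = (6s - 2t, -2s + 2t)
Step 1: at (-0.5, -2), ∇h = (1, -3) → (-0.5, -2) − 0.1·(1, -3) = (-0.6, -1.7)
Step 2: at (-0.6, -1.7), ∇h = (-0.2, -2.2) → (-0.6, -1.7) − 0.1·(-0.2, -2.2) = (-0.58, -1.48)
Step 3: at (-0.58, -1.48), ∇h = (-0.52, -1.8) → (-0.58, -1.48) − 0.1·(-0.52, -1.8) = (-0.528, -1.3)

(-0.528, -1.3)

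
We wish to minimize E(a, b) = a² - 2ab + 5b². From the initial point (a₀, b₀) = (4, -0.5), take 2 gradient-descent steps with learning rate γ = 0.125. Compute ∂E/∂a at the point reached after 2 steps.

4

∇E = (2a - 2b, -2a + 10b)
(a₁, b₁) = (4, -0.5) − 0.125·(9, -13) = (2.875, 1.125)
(a₂, b₂) = (2.875, 1.125) − 0.125·(3.5, 5.5) = (2.4375, 0.4375)
∂E/∂a at (2.4375, 0.4375) = 4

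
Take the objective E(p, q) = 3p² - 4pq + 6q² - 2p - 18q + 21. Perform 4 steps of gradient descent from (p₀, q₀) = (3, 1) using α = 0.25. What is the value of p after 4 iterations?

∇E = (6p - 4q - 2, -4p + 12q - 18)
Step 1: at (3, 1), ∇E = (12, -18) → (3, 1) − 0.25·(12, -18) = (0, 5.5)
Step 2: at (0, 5.5), ∇E = (-24, 48) → (0, 5.5) − 0.25·(-24, 48) = (6, -6.5)
Step 3: at (6, -6.5), ∇E = (60, -120) → (6, -6.5) − 0.25·(60, -120) = (-9, 23.5)
Step 4: at (-9, 23.5), ∇E = (-150, 300) → (-9, 23.5) − 0.25·(-150, 300) = (28.5, -51.5)
p = 28.5

28.5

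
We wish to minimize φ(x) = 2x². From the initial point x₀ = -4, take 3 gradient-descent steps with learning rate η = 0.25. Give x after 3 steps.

0

φ′(x) = 4x
x₁ = -4 − 0.25·(-16) = 0
x₂ = 0 − 0.25·0 = 0
x₃ = 0 − 0.25·0 = 0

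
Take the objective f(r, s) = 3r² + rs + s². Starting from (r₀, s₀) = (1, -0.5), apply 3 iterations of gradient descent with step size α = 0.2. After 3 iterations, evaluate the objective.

∇f = (6r + s, r + 2s)
Step 1: at (1, -0.5), ∇f = (5.5, 0) → (1, -0.5) − 0.2·(5.5, 0) = (-0.1, -0.5)
Step 2: at (-0.1, -0.5), ∇f = (-1.1, -1.1) → (-0.1, -0.5) − 0.2·(-1.1, -1.1) = (0.12, -0.28)
Step 3: at (0.12, -0.28), ∇f = (0.44, -0.44) → (0.12, -0.28) − 0.2·(0.44, -0.44) = (0.032, -0.192)
f(0.032, -0.192) = 0.033792

0.033792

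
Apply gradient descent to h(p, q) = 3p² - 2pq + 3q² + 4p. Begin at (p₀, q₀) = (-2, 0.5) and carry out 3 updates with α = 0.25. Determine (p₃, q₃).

(0.25, -1.25)

∇h = (6p - 2q + 4, -2p + 6q)
(p₁, q₁) = (-2, 0.5) − 0.25·(-9, 7) = (0.25, -1.25)
(p₂, q₂) = (0.25, -1.25) − 0.25·(8, -8) = (-1.75, 0.75)
(p₃, q₃) = (-1.75, 0.75) − 0.25·(-8, 8) = (0.25, -1.25)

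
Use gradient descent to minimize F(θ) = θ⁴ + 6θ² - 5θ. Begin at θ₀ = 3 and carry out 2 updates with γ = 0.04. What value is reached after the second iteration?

F′(θ) = 4θ³ + 12θ - 5
Step 1: F′(3) = 139; θ₁ = 3 − 0.04·139 = -2.56
Step 2: F′(-2.56) = -102.828864; θ₂ = -2.56 − 0.04·(-102.828864) = 1.55315456

1.55315456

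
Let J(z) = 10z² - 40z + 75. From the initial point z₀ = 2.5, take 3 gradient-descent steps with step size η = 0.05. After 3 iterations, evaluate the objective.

35

J′(z) = 20z - 40
Step 1: J′(2.5) = 10; z₁ = 2.5 − 0.05·10 = 2
Step 2: J′(2) = 0; z₂ = 2 − 0.05·0 = 2
Step 3: J′(2) = 0; z₃ = 2 − 0.05·0 = 2
J(2) = 35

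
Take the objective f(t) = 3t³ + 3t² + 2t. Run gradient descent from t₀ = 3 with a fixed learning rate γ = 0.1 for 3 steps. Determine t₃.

-2128.6517529

f′(t) = 9t² + 6t + 2
t₁ = 3 − 0.1·101 = -7.1
t₂ = -7.1 − 0.1·413.09 = -48.409
t₃ = -48.409 − 0.1·20802.427529 = -2128.6517529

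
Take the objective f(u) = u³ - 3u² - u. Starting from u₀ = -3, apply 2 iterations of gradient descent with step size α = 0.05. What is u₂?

f′(u) = 3u² - 6u - 1
u₁ = -3 − 0.05·44 = -5.2
u₂ = -5.2 − 0.05·111.32 = -10.766

-10.766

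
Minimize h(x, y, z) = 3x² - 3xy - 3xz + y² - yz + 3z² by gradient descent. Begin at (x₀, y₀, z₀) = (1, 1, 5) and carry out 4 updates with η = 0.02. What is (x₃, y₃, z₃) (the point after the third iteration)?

∇h = (6x - 3y - 3z, -3x + 2y - z, -3x - y + 6z)
Step 1: at (1, 1, 5), ∇h = (-12, -6, 26) → (1, 1, 5) − 0.02·(-12, -6, 26) = (1.24, 1.12, 4.48)
Step 2: at (1.24, 1.12, 4.48), ∇h = (-9.36, -5.96, 22.04) → (1.24, 1.12, 4.48) − 0.02·(-9.36, -5.96, 22.04) = (1.4272, 1.2392, 4.0392)
Step 3: at (1.4272, 1.2392, 4.0392), ∇h = (-7.272, -5.8424, 18.7144) → (1.4272, 1.2392, 4.0392) − 0.02·(-7.272, -5.8424, 18.7144) = (1.57264, 1.356048, 3.664912)

(1.57264, 1.356048, 3.664912)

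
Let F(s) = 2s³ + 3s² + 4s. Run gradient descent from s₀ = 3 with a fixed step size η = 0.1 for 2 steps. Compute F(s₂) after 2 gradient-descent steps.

F′(s) = 6s² + 6s + 4
Step 1: F′(3) = 76; s₁ = 3 − 0.1·76 = -4.6
Step 2: F′(-4.6) = 103.36; s₂ = -4.6 − 0.1·103.36 = -14.936
F(-14.936) = -6054.459827712

-6054.459827712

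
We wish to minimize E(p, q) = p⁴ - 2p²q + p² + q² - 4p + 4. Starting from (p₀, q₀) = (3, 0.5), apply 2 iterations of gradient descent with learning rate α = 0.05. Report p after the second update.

-0.2444

∇E = (4p³ - 4pq + 2p - 4, -2p² + 2q)
(p₁, q₁) = (3, 0.5) − 0.05·(104, -17) = (-2.2, 1.35)
(p₂, q₂) = (-2.2, 1.35) − 0.05·(-39.112, -6.98) = (-0.2444, 1.699)
p = -0.2444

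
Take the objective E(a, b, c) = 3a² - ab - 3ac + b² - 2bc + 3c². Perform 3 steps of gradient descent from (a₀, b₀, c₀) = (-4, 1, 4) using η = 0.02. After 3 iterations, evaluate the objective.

∇E = (6a - b - 3c, -a + 2b - 2c, -3a - 2b + 6c)
(a₁, b₁, c₁) = (-4, 1, 4) − 0.02·(-37, -2, 34) = (-3.26, 1.04, 3.32)
(a₂, b₂, c₂) = (-3.26, 1.04, 3.32) − 0.02·(-30.56, -1.3, 27.62) = (-2.6488, 1.066, 2.7676)
(a₃, b₃, c₃) = (-2.6488, 1.066, 2.7676) − 0.02·(-25.2616, -0.7544, 22.42) = (-2.143568, 1.081088, 2.3192)
E(-2.143568, 1.081088, 2.3192) = 43.3064242752

43.3064242752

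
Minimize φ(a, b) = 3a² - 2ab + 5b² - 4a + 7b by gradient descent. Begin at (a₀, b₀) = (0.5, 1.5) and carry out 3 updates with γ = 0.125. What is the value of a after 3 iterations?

0.53125

∇φ = (6a - 2b - 4, -2a + 10b + 7)
Step 1: at (0.5, 1.5), ∇φ = (-4, 21) → (0.5, 1.5) − 0.125·(-4, 21) = (1, -1.125)
Step 2: at (1, -1.125), ∇φ = (4.25, -6.25) → (1, -1.125) − 0.125·(4.25, -6.25) = (0.46875, -0.34375)
Step 3: at (0.46875, -0.34375), ∇φ = (-0.5, 2.625) → (0.46875, -0.34375) − 0.125·(-0.5, 2.625) = (0.53125, -0.671875)
a = 0.53125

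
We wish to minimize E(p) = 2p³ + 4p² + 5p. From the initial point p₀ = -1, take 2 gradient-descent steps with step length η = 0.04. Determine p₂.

E′(p) = 6p² + 8p + 5
p₁ = -1 − 0.04·3 = -1.12
p₂ = -1.12 − 0.04·3.5664 = -1.262656

-1.262656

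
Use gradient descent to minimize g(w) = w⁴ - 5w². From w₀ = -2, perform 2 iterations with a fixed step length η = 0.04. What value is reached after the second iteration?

g′(w) = 4w³ - 10w
w₁ = -2 − 0.04·(-12) = -1.52
w₂ = -1.52 − 0.04·1.152768 = -1.56611072

-1.56611072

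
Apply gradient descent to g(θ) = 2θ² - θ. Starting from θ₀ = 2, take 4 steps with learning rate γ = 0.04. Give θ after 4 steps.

g′(θ) = 4θ - 1
θ₁ = 2 − 0.04·7 = 1.72
θ₂ = 1.72 − 0.04·5.88 = 1.4848
θ₃ = 1.4848 − 0.04·4.9392 = 1.287232
θ₄ = 1.287232 − 0.04·4.148928 = 1.12127488

1.12127488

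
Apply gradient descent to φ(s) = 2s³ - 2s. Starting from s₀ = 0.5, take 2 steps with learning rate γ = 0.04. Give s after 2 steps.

0.535104

φ′(s) = 6s² - 2
Step 1: φ′(0.5) = -0.5; s₁ = 0.5 − 0.04·(-0.5) = 0.52
Step 2: φ′(0.52) = -0.3776; s₂ = 0.52 − 0.04·(-0.3776) = 0.535104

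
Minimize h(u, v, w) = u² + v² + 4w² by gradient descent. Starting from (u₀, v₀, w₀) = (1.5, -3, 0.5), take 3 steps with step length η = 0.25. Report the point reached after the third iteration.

(0.1875, -0.375, -0.5)

∇h = (2u, 2v, 8w)
Step 1: at (1.5, -3, 0.5), ∇h = (3, -6, 4) → (1.5, -3, 0.5) − 0.25·(3, -6, 4) = (0.75, -1.5, -0.5)
Step 2: at (0.75, -1.5, -0.5), ∇h = (1.5, -3, -4) → (0.75, -1.5, -0.5) − 0.25·(1.5, -3, -4) = (0.375, -0.75, 0.5)
Step 3: at (0.375, -0.75, 0.5), ∇h = (0.75, -1.5, 4) → (0.375, -0.75, 0.5) − 0.25·(0.75, -1.5, 4) = (0.1875, -0.375, -0.5)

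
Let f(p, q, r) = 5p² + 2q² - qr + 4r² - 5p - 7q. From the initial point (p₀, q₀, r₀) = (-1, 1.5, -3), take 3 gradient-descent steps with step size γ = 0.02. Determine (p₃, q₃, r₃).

∇f = (10p - 5, 4q - r - 7, -q + 8r)
Step 1: at (-1, 1.5, -3), ∇f = (-15, 2, -25.5) → (-1, 1.5, -3) − 0.02·(-15, 2, -25.5) = (-0.7, 1.46, -2.49)
Step 2: at (-0.7, 1.46, -2.49), ∇f = (-12, 1.33, -21.38) → (-0.7, 1.46, -2.49) − 0.02·(-12, 1.33, -21.38) = (-0.46, 1.4334, -2.0624)
Step 3: at (-0.46, 1.4334, -2.0624), ∇f = (-9.6, 0.796, -17.9326) → (-0.46, 1.4334, -2.0624) − 0.02·(-9.6, 0.796, -17.9326) = (-0.268, 1.41748, -1.703748)

(-0.268, 1.41748, -1.703748)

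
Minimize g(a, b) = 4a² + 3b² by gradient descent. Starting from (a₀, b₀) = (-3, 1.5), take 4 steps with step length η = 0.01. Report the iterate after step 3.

(-2.336064, 1.245876)

∇g = (8a, 6b)
Step 1: at (-3, 1.5), ∇g = (-24, 9) → (-3, 1.5) − 0.01·(-24, 9) = (-2.76, 1.41)
Step 2: at (-2.76, 1.41), ∇g = (-22.08, 8.46) → (-2.76, 1.41) − 0.01·(-22.08, 8.46) = (-2.5392, 1.3254)
Step 3: at (-2.5392, 1.3254), ∇g = (-20.3136, 7.9524) → (-2.5392, 1.3254) − 0.01·(-20.3136, 7.9524) = (-2.336064, 1.245876)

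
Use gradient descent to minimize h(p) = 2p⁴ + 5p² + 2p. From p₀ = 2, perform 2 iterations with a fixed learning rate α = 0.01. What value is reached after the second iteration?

0.88747648

h′(p) = 8p³ + 10p + 2
p₁ = 2 − 0.01·86 = 1.14
p₂ = 1.14 − 0.01·25.252352 = 0.88747648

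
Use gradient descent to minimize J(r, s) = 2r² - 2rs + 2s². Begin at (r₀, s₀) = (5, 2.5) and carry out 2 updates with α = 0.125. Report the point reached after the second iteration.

(2.1875, 2.03125)

∇J = (4r - 2s, -2r + 4s)
(r₁, s₁) = (5, 2.5) − 0.125·(15, 0) = (3.125, 2.5)
(r₂, s₂) = (3.125, 2.5) − 0.125·(7.5, 3.75) = (2.1875, 2.03125)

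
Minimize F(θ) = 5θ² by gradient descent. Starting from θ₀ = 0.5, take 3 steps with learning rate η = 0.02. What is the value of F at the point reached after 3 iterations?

0.32768

F′(θ) = 10θ
θ₁ = 0.5 − 0.02·5 = 0.4
θ₂ = 0.4 − 0.02·4 = 0.32
θ₃ = 0.32 − 0.02·3.2 = 0.256
F(0.256) = 0.32768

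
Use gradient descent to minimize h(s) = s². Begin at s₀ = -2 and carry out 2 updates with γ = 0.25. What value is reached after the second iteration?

-0.5

h′(s) = 2s
s₁ = -2 − 0.25·(-4) = -1
s₂ = -1 − 0.25·(-2) = -0.5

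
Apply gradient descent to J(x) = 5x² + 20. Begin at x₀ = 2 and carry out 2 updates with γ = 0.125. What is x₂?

J′(x) = 10x
Step 1: J′(2) = 20; x₁ = 2 − 0.125·20 = -0.5
Step 2: J′(-0.5) = -5; x₂ = -0.5 − 0.125·(-5) = 0.125

0.125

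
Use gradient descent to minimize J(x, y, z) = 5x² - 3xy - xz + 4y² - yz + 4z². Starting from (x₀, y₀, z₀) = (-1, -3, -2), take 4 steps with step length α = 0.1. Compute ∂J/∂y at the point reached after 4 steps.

-0.7483

∇J = (10x - 3y - z, -3x + 8y - z, -x - y + 8z)
Step 1: at (-1, -3, -2), ∇J = (1, -19, -12) → (-1, -3, -2) − 0.1·(1, -19, -12) = (-1.1, -1.1, -0.8)
Step 2: at (-1.1, -1.1, -0.8), ∇J = (-6.9, -4.7, -4.2) → (-1.1, -1.1, -0.8) − 0.1·(-6.9, -4.7, -4.2) = (-0.41, -0.63, -0.38)
Step 3: at (-0.41, -0.63, -0.38), ∇J = (-1.83, -3.43, -2) → (-0.41, -0.63, -0.38) − 0.1·(-1.83, -3.43, -2) = (-0.227, -0.287, -0.18)
Step 4: at (-0.227, -0.287, -0.18), ∇J = (-1.229, -1.435, -0.926) → (-0.227, -0.287, -0.18) − 0.1·(-1.229, -1.435, -0.926) = (-0.1041, -0.1435, -0.0874)
∂J/∂y at (-0.1041, -0.1435, -0.0874) = -0.7483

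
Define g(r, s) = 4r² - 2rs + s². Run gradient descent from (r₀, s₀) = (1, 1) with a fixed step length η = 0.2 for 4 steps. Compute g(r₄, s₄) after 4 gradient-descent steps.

∇g = (8r - 2s, -2r + 2s)
(r₁, s₁) = (1, 1) − 0.2·(6, 0) = (-0.2, 1)
(r₂, s₂) = (-0.2, 1) − 0.2·(-3.6, 2.4) = (0.52, 0.52)
(r₃, s₃) = (0.52, 0.52) − 0.2·(3.12, 0) = (-0.104, 0.52)
(r₄, s₄) = (-0.104, 0.52) − 0.2·(-1.872, 1.248) = (0.2704, 0.2704)
g(0.2704, 0.2704) = 0.21934848

0.21934848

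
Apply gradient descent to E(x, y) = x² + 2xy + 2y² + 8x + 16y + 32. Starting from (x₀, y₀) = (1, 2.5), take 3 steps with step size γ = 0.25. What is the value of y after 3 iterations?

∇E = (2x + 2y + 8, 2x + 4y + 16)
(x₁, y₁) = (1, 2.5) − 0.25·(15, 28) = (-2.75, -4.5)
(x₂, y₂) = (-2.75, -4.5) − 0.25·(-6.5, -7.5) = (-1.125, -2.625)
(x₃, y₃) = (-1.125, -2.625) − 0.25·(0.5, 3.25) = (-1.25, -3.4375)
y = -3.4375

-3.4375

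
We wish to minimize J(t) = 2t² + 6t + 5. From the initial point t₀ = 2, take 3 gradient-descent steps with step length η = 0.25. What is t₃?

-1.5

J′(t) = 4t + 6
Step 1: J′(2) = 14; t₁ = 2 − 0.25·14 = -1.5
Step 2: J′(-1.5) = 0; t₂ = -1.5 − 0.25·0 = -1.5
Step 3: J′(-1.5) = 0; t₃ = -1.5 − 0.25·0 = -1.5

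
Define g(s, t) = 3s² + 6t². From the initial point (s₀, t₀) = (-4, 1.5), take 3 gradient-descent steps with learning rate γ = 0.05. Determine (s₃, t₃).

∇g = (6s, 12t)
(s₁, t₁) = (-4, 1.5) − 0.05·(-24, 18) = (-2.8, 0.6)
(s₂, t₂) = (-2.8, 0.6) − 0.05·(-16.8, 7.2) = (-1.96, 0.24)
(s₃, t₃) = (-1.96, 0.24) − 0.05·(-11.76, 2.88) = (-1.372, 0.096)

(-1.372, 0.096)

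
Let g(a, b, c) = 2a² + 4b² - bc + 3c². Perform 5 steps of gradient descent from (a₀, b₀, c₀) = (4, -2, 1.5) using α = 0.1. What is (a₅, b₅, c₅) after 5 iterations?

∇g = (4a, 8b - c, -b + 6c)
Step 1: at (4, -2, 1.5), ∇g = (16, -17.5, 11) → (4, -2, 1.5) − 0.1·(16, -17.5, 11) = (2.4, -0.25, 0.4)
Step 2: at (2.4, -0.25, 0.4), ∇g = (9.6, -2.4, 2.65) → (2.4, -0.25, 0.4) − 0.1·(9.6, -2.4, 2.65) = (1.44, -0.01, 0.135)
Step 3: at (1.44, -0.01, 0.135), ∇g = (5.76, -0.215, 0.82) → (1.44, -0.01, 0.135) − 0.1·(5.76, -0.215, 0.82) = (0.864, 0.0115, 0.053)
Step 4: at (0.864, 0.0115, 0.053), ∇g = (3.456, 0.039, 0.3065) → (0.864, 0.0115, 0.053) − 0.1·(3.456, 0.039, 0.3065) = (0.5184, 0.0076, 0.02235)
Step 5: at (0.5184, 0.0076, 0.02235), ∇g = (2.0736, 0.03845, 0.1265) → (0.5184, 0.0076, 0.02235) − 0.1·(2.0736, 0.03845, 0.1265) = (0.31104, 0.003755, 0.0097)

(0.31104, 0.003755, 0.0097)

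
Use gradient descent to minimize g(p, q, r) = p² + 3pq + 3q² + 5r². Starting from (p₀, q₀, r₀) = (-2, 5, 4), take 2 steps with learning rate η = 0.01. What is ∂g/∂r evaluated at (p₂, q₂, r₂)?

∇g = (2p + 3q, 3p + 6q, 10r)
Step 1: at (-2, 5, 4), ∇g = (11, 24, 40) → (-2, 5, 4) − 0.01·(11, 24, 40) = (-2.11, 4.76, 3.6)
Step 2: at (-2.11, 4.76, 3.6), ∇g = (10.06, 22.23, 36) → (-2.11, 4.76, 3.6) − 0.01·(10.06, 22.23, 36) = (-2.2106, 4.5377, 3.24)
∂g/∂r at (-2.2106, 4.5377, 3.24) = 32.4

32.4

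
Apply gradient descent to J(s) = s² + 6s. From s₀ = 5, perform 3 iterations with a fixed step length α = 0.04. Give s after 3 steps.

3.229504

J′(s) = 2s + 6
Step 1: J′(5) = 16; s₁ = 5 − 0.04·16 = 4.36
Step 2: J′(4.36) = 14.72; s₂ = 4.36 − 0.04·14.72 = 3.7712
Step 3: J′(3.7712) = 13.5424; s₃ = 3.7712 − 0.04·13.5424 = 3.229504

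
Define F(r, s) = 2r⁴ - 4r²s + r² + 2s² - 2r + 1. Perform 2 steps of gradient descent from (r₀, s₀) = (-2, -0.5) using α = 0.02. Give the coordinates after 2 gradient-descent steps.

∇F = (8r³ - 8rs + 2r - 2, -4r² + 4s)
(r₁, s₁) = (-2, -0.5) − 0.02·(-78, -18) = (-0.44, -0.14)
(r₂, s₂) = (-0.44, -0.14) − 0.02·(-4.054272, -1.3344) = (-0.35891456, -0.113312)

(-0.35891456, -0.113312)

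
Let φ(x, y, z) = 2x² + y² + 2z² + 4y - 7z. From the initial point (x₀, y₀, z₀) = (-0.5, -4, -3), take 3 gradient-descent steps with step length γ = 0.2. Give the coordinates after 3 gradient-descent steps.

(-0.004, -2.432, 1.712)

∇φ = (4x, 2y + 4, 4z - 7)
(x₁, y₁, z₁) = (-0.5, -4, -3) − 0.2·(-2, -4, -19) = (-0.1, -3.2, 0.8)
(x₂, y₂, z₂) = (-0.1, -3.2, 0.8) − 0.2·(-0.4, -2.4, -3.8) = (-0.02, -2.72, 1.56)
(x₃, y₃, z₃) = (-0.02, -2.72, 1.56) − 0.2·(-0.08, -1.44, -0.76) = (-0.004, -2.432, 1.712)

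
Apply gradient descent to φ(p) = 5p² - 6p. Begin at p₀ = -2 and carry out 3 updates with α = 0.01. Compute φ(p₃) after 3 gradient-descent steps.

16.1627058

φ′(p) = 10p - 6
Step 1: φ′(-2) = -26; p₁ = -2 − 0.01·(-26) = -1.74
Step 2: φ′(-1.74) = -23.4; p₂ = -1.74 − 0.01·(-23.4) = -1.506
Step 3: φ′(-1.506) = -21.06; p₃ = -1.506 − 0.01·(-21.06) = -1.2954
φ(-1.2954) = 16.1627058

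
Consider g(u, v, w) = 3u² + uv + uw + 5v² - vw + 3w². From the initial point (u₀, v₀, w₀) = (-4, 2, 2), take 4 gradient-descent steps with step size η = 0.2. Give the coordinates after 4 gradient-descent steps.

∇g = (6u + v + w, u + 10v - w, u - v + 6w)
Step 1: at (-4, 2, 2), ∇g = (-20, 14, 6) → (-4, 2, 2) − 0.2·(-20, 14, 6) = (0, -0.8, 0.8)
Step 2: at (0, -0.8, 0.8), ∇g = (0, -8.8, 5.6) → (0, -0.8, 0.8) − 0.2·(0, -8.8, 5.6) = (0, 0.96, -0.32)
Step 3: at (0, 0.96, -0.32), ∇g = (0.64, 9.92, -2.88) → (0, 0.96, -0.32) − 0.2·(0.64, 9.92, -2.88) = (-0.128, -1.024, 0.256)
Step 4: at (-0.128, -1.024, 0.256), ∇g = (-1.536, -10.624, 2.432) → (-0.128, -1.024, 0.256) − 0.2·(-1.536, -10.624, 2.432) = (0.1792, 1.1008, -0.2304)

(0.1792, 1.1008, -0.2304)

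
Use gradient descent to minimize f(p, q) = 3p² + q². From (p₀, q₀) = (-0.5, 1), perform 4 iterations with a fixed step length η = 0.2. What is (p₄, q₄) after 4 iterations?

∇f = (6p, 2q)
(p₁, q₁) = (-0.5, 1) − 0.2·(-3, 2) = (0.1, 0.6)
(p₂, q₂) = (0.1, 0.6) − 0.2·(0.6, 1.2) = (-0.02, 0.36)
(p₃, q₃) = (-0.02, 0.36) − 0.2·(-0.12, 0.72) = (0.004, 0.216)
(p₄, q₄) = (0.004, 0.216) − 0.2·(0.024, 0.432) = (-0.0008, 0.1296)

(-0.0008, 0.1296)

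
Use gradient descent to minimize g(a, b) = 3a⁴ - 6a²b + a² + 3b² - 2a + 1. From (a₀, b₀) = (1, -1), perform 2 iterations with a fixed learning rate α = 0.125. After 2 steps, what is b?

3.125

∇g = (12a³ - 12ab + 2a - 2, -6a² + 6b)
(a₁, b₁) = (1, -1) − 0.125·(24, -12) = (-2, 0.5)
(a₂, b₂) = (-2, 0.5) − 0.125·(-90, -21) = (9.25, 3.125)
b = 3.125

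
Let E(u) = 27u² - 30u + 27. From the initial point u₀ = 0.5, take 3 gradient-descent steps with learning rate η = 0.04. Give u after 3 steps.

E′(u) = 54u - 30
u₁ = 0.5 − 0.04·(-3) = 0.62
u₂ = 0.62 − 0.04·3.48 = 0.4808
u₃ = 0.4808 − 0.04·(-4.0368) = 0.642272

0.642272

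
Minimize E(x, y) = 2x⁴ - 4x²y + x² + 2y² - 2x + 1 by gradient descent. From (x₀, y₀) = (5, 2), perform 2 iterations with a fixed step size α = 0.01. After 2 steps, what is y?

3.535936

∇E = (8x³ - 8xy + 2x - 2, -4x² + 4y)
(x₁, y₁) = (5, 2) − 0.01·(928, -92) = (-4.28, 2.92)
(x₂, y₂) = (-4.28, 2.92) − 0.01·(-537.801216, -61.5936) = (1.09801216, 3.535936)
y = 3.535936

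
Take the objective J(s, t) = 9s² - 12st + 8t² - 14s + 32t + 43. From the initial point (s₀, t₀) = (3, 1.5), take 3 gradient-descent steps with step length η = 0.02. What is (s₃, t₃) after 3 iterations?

∇J = (18s - 12t - 14, -12s + 16t + 32)
(s₁, t₁) = (3, 1.5) − 0.02·(22, 20) = (2.56, 1.1)
(s₂, t₂) = (2.56, 1.1) − 0.02·(18.88, 18.88) = (2.1824, 0.7224)
(s₃, t₃) = (2.1824, 0.7224) − 0.02·(16.6144, 17.3696) = (1.850112, 0.375008)

(1.850112, 0.375008)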